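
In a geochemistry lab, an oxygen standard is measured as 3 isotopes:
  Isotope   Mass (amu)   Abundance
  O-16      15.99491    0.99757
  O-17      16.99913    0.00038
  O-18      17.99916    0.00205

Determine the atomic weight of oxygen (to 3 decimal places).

15.999 amu

The abundance-weighted mean is 0.99757 × 15.99491 + 0.00038 × 16.99913 + 0.00205 × 17.99916
= 15.956042 + 0.006460 + 0.036898 = 15.999400 amu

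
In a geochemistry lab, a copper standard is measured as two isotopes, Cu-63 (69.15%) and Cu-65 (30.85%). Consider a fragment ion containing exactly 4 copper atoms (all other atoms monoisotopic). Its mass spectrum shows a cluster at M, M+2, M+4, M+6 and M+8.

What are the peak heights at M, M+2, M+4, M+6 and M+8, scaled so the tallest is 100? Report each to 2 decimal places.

56.04 : 100.00 : 66.92 : 19.90 : 2.22

Each Cu atom is independently Cu-63 (p = 0.6915) or Cu-65 (q = 0.3085); the cluster is the binomial expansion (p + q)^4.
P(M) = 0.6915^4 = 0.228649
P(M+2) = 4 × 0.6915^3 × 0.3085^1 = 0.408030
P(M+4) = 6 × 0.6915^2 × 0.3085^2 = 0.273052
P(M+6) = 4 × 0.6915^1 × 0.3085^3 = 0.081212
P(M+8) = 0.3085^4 = 0.009058
The M+2 peak is largest (0.408030); scaling to 100 gives 56.04 : 100.00 : 66.92 : 19.90 : 2.22.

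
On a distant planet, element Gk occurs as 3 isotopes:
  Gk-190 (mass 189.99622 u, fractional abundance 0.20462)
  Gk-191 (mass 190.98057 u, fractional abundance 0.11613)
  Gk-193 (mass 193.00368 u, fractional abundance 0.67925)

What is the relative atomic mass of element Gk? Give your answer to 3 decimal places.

192.153 u

The abundance-weighted mean is 0.20462 × 189.99622 + 0.11613 × 190.98057 + 0.67925 × 193.00368
= 38.877027 + 22.178574 + 131.097750 = 192.153351 u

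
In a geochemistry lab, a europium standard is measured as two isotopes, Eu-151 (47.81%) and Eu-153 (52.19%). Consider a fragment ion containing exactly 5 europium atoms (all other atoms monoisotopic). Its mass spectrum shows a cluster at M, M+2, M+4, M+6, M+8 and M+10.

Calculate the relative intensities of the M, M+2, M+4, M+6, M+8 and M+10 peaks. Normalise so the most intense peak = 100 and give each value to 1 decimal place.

Each Eu atom is independently Eu-151 (p = 0.4781) or Eu-153 (q = 0.5219); the cluster is the binomial expansion (p + q)^5.
P(M) = 0.4781^5 = 0.024980
P(M+2) = 5 × 0.4781^4 × 0.5219^1 = 0.136343
P(M+4) = 10 × 0.4781^3 × 0.5219^2 = 0.297667
P(M+6) = 10 × 0.4781^2 × 0.5219^3 = 0.324937
P(M+8) = 5 × 0.4781^1 × 0.5219^4 = 0.177353
P(M+10) = 0.5219^5 = 0.038720
The M+6 peak is largest (0.324937); scaling to 100 gives 7.7 : 42.0 : 91.6 : 100.0 : 54.6 : 11.9.

7.7 : 42.0 : 91.6 : 100.0 : 54.6 : 11.9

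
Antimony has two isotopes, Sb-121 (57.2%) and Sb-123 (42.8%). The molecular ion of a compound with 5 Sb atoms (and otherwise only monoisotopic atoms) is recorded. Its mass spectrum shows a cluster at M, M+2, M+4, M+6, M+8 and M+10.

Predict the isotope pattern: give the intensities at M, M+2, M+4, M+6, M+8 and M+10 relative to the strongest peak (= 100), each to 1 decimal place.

Each Sb atom is independently Sb-121 (p = 0.572) or Sb-123 (q = 0.428); the cluster is the binomial expansion (p + q)^5.
P(M) = 0.572^5 = 0.061232
P(M+2) = 5 × 0.572^4 × 0.428^1 = 0.229086
P(M+4) = 10 × 0.572^3 × 0.428^2 = 0.342827
P(M+6) = 10 × 0.572^2 × 0.428^3 = 0.256521
P(M+8) = 5 × 0.572^1 × 0.428^4 = 0.095971
P(M+10) = 0.428^5 = 0.014362
The M+4 peak is largest (0.342827); scaling to 100 gives 17.9 : 66.8 : 100.0 : 74.8 : 28.0 : 4.2.

17.9 : 66.8 : 100.0 : 74.8 : 28.0 : 4.2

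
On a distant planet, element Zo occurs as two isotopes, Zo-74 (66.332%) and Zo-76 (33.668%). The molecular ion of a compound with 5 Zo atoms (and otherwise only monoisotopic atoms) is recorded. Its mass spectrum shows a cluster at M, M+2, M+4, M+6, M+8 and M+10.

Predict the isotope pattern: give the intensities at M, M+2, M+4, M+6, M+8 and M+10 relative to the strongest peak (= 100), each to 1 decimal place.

38.8 : 98.5 : 100.0 : 50.8 : 12.9 : 1.3

The 5 Zo atoms are independent, so intensities follow the terms of (0.66332 + 0.33668)^5.
P(M) = 0.66332^5 = 0.128415
P(M+2) = 5 × 0.66332^4 × 0.33668^1 = 0.325896
P(M+4) = 10 × 0.66332^3 × 0.33668^2 = 0.330829
P(M+6) = 10 × 0.66332^2 × 0.33668^3 = 0.167918
P(M+8) = 5 × 0.66332^1 × 0.33668^4 = 0.042615
P(M+10) = 0.33668^5 = 0.004326
The M+4 peak is largest (0.330829); scaling to 100 gives 38.8 : 98.5 : 100.0 : 50.8 : 12.9 : 1.3.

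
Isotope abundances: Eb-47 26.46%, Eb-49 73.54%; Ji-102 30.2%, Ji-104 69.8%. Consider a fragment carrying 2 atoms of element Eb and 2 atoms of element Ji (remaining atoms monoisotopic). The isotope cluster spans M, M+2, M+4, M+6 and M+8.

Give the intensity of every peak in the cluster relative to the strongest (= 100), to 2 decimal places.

1.53 : 15.57 : 59.27 : 100.00 : 63.09

Element Eb pattern (n=2): 0.07001316 : 0.38917368 : 0.54081316
Element Ji pattern (n=2): 0.091204 : 0.421592 : 0.487204
Convolve the two distributions (both contribute in 2-u steps):
  M: 0.07001316×0.091204 = 0.006385
  M+2: 0.07001316×0.421592 + 0.38917368×0.091204 = 0.065011
  M+4: 0.07001316×0.487204 + 0.38917368×0.421592 + 0.54081316×0.091204 = 0.247508
  M+6: 0.38917368×0.487204 + 0.54081316×0.421592 = 0.417609
  M+8: 0.54081316×0.487204 = 0.263486
Scale to base peak (0.417609) = 100: 1.53 : 15.57 : 59.27 : 100.00 : 63.09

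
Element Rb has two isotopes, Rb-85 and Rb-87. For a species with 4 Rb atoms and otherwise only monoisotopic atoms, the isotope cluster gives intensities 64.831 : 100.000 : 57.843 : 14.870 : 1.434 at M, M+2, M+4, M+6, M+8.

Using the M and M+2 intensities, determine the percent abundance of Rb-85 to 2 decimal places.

72.17%

Let p = fractional abundance of Rb-85. I(M+2)/I(M) = [C(4,1)·p^3·(1−p)] / p^4 = 4·(1−p)/p = 100.000/64.831 = 1.5425
(1−p)/p = 1.5425/4 = 0.3856  ⇒  p = 1/(1 + 0.3856) = 0.7217
Rb-85: 72.17%, Rb-87: 27.83%.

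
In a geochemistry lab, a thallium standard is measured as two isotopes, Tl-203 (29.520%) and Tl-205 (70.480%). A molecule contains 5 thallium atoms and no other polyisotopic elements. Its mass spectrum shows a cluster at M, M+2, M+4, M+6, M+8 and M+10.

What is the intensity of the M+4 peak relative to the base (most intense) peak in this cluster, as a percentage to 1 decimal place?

35.1%

Binomial terms of (0.29520 + 0.70480)^5: M 0.0022, M+2 0.0268, M+4 0.1278, M+6 0.3051, M+8 0.3642, M+10 0.1739 → M+8 is the base peak.
P(M+8) = C(5,4) × 0.29520^1 × 0.70480^4 = 5 × 0.2952 × 0.24675365 = 0.364208 (base)
P(M+4) = C(5,2) × 0.29520^3 × 0.70480^2 = 10 × 0.02572463 × 0.49674304 = 0.127785
Relative intensity = 0.127785 / 0.364208 × 100 = 35.1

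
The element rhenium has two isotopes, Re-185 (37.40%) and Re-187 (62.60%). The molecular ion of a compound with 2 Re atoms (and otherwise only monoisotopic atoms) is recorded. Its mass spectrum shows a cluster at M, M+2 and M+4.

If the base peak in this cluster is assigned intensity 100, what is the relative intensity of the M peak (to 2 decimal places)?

29.87

Term probabilities: M 0.1399, M+2 0.4682, M+4 0.3919. Base peak = M+2.
P(M+2) = C(2,1) × 0.3740^1 × 0.6260^1 = 2 × 0.3740 × 0.6260 = 0.468248 (base)
P(M) = C(2,0) × 0.3740^2 × 0.6260^0 = 1 × 0.139876 × 1.0000 = 0.139876
Relative intensity = 0.139876 / 0.468248 × 100 = 29.87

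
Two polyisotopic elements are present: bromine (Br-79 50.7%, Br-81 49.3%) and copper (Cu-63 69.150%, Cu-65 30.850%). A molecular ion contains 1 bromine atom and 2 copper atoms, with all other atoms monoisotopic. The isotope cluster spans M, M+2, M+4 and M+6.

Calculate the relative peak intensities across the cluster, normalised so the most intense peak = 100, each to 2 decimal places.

Bromine pattern (n=1): 0.5070 : 0.4930
Copper pattern (n=2): 0.47817225 : 0.4266555 : 0.09517225
Convolve the two distributions (both contribute in 2-u steps):
  M: 0.5070×0.47817225 = 0.242433
  M+2: 0.5070×0.4266555 + 0.4930×0.47817225 = 0.452053
  M+4: 0.5070×0.09517225 + 0.4930×0.4266555 = 0.258593
  M+6: 0.4930×0.09517225 = 0.046920
Scale to base peak (0.452053) = 100: 53.63 : 100.00 : 57.20 : 10.38

53.63 : 100.00 : 57.20 : 10.38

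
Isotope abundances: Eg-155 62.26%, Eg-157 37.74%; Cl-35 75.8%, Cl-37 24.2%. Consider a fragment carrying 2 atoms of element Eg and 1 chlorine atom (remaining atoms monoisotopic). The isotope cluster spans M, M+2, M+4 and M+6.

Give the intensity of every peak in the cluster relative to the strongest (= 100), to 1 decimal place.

65.3 : 100.0 : 49.3 : 7.7

Element Eg pattern (n=2): 0.38763076 : 0.46993848 : 0.14243076
Chlorine pattern (n=1): 0.7580 : 0.2420
Convolve the two distributions (both contribute in 2-u steps):
  M: 0.38763076×0.7580 = 0.293824
  M+2: 0.38763076×0.2420 + 0.46993848×0.7580 = 0.450020
  M+4: 0.46993848×0.2420 + 0.14243076×0.7580 = 0.221688
  M+6: 0.14243076×0.2420 = 0.034468
Scale to base peak (0.450020) = 100: 65.3 : 100.0 : 49.3 : 7.7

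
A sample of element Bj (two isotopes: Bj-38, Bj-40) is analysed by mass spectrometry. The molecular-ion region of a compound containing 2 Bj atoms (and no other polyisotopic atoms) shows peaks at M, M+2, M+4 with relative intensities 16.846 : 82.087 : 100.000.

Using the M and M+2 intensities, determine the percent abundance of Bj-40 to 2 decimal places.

If p is the fraction of Bj that is Bj-38, then I(M+2)/I(M) = [C(2,1)·p^1·(1−p)] / p^2 = 2·(1−p)/p = 82.087/16.846 = 4.8728
(1−p)/p = 4.8728/2 = 2.4364  ⇒  p = 1/(1 + 2.4364) = 0.2910
Bj-38: 29.10%, Bj-40: 70.90%.

70.90%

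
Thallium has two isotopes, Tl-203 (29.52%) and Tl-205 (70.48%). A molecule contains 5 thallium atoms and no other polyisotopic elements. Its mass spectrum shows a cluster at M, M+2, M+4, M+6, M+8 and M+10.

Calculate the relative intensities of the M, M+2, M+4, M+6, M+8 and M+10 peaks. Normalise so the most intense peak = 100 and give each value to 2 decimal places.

0.62 : 7.35 : 35.09 : 83.77 : 100.00 : 47.75

Expanding (0.2952 + 0.7048)^5:
P(M) = 0.2952^5 = 0.002242
P(M+2) = 5 × 0.2952^4 × 0.7048^1 = 0.026761
P(M+4) = 10 × 0.2952^3 × 0.7048^2 = 0.127785
P(M+6) = 10 × 0.2952^2 × 0.7048^3 = 0.305092
P(M+8) = 5 × 0.2952^1 × 0.7048^4 = 0.364208
P(M+10) = 0.7048^5 = 0.173912
The M+8 peak is largest (0.364208); scaling to 100 gives 0.62 : 7.35 : 35.09 : 83.77 : 100.00 : 47.75.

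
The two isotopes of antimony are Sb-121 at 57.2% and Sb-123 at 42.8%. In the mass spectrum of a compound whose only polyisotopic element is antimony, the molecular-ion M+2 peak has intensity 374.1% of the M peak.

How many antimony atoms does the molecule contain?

With n Sb atoms, P(M+2)/P(M) = C(n,1)·p^(n−1)q / p^n = n·q/p = n · 0.428/0.572.
n = 3.741 × 0.572/0.428 = 5.00 ≈ 5

5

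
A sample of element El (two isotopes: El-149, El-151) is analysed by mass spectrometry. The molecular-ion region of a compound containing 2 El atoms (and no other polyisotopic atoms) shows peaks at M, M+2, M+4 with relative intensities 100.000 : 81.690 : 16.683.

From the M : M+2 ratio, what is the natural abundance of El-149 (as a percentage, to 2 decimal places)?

71.00%

Let p = fractional abundance of El-149. I(M+2)/I(M) = [C(2,1)·p^1·(1−p)] / p^2 = 2·(1−p)/p = 81.690/100.000 = 0.8169
(1−p)/p = 0.8169/2 = 0.4084  ⇒  p = 1/(1 + 0.4084) = 0.7100
El-149: 71.00%, El-151: 29.00%.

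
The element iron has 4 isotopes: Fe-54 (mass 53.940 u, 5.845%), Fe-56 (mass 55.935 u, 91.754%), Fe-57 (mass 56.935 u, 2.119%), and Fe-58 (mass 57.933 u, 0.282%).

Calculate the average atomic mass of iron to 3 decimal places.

The abundance-weighted mean is 0.05845 × 53.940 + 0.91754 × 55.935 + 0.02119 × 56.935 + 0.00282 × 57.933
= 3.1528 + 51.3226 + 1.2065 + 0.1634 = 55.8453 u

55.845 u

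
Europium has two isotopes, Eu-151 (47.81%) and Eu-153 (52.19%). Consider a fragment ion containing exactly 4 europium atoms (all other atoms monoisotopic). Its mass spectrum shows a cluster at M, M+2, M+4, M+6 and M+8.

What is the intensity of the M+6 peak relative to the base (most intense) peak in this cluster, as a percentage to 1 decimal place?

72.8%

Binomial terms of (0.4781 + 0.5219)^4: M 0.0522, M+2 0.2281, M+4 0.3736, M+6 0.2719, M+8 0.0742 → M+4 is the base peak.
P(M+4) = C(4,2) × 0.4781^2 × 0.5219^2 = 6 × 0.22857961 × 0.27237961 = 0.373563 (base)
P(M+6) = C(4,3) × 0.4781^1 × 0.5219^3 = 4 × 0.4781 × 0.14215492 = 0.271857
Relative intensity = 0.271857 / 0.373563 × 100 = 72.8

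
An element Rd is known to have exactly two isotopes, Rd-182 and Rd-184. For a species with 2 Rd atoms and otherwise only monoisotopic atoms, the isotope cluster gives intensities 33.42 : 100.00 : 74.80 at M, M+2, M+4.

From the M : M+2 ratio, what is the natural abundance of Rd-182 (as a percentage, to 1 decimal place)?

Let p = fractional abundance of Rd-182. I(M+2)/I(M) = [C(2,1)·p^1·(1−p)] / p^2 = 2·(1−p)/p = 100.00/33.42 = 2.9922
(1−p)/p = 2.9922/2 = 1.4961  ⇒  p = 1/(1 + 1.4961) = 0.4006
Rd-182: 40.1%, Rd-184: 59.9%.

40.1%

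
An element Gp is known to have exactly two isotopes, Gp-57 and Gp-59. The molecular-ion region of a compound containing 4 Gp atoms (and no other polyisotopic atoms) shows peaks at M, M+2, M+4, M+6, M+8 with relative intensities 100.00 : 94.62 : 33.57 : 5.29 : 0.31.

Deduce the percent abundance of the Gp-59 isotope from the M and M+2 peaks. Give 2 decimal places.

Let p = fractional abundance of Gp-57. I(M+2)/I(M) = [C(4,1)·p^3·(1−p)] / p^4 = 4·(1−p)/p = 94.62/100.00 = 0.9462
(1−p)/p = 0.9462/4 = 0.2366  ⇒  p = 1/(1 + 0.2366) = 0.8087
Gp-57: 80.87%, Gp-59: 19.13%.

19.13%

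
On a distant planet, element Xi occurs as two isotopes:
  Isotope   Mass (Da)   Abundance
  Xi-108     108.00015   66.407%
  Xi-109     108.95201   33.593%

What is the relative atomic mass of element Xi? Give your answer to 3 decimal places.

108.320 Da

The abundance-weighted mean is 0.66407 × 108.00015 + 0.33593 × 108.95201
= 71.719660 + 36.600249 = 108.319909 Da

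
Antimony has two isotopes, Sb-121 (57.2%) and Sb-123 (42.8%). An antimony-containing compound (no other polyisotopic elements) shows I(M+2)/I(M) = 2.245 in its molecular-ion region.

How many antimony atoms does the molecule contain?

3

The M+2/M ratio from n Sb atoms is n · q/p = n · 0.428/0.572.
n = 2.245 × 0.572/0.428 = 3.00 ≈ 3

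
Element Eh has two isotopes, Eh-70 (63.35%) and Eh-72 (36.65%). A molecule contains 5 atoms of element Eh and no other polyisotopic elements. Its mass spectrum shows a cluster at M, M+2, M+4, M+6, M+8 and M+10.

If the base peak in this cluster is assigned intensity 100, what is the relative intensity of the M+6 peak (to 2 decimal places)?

57.85

(0.6335 + 0.3665)^5 gives M 0.1020, M+2 0.2951, M+4 0.3415, M+6 0.1976, M+8 0.0571, M+10 0.0066; the largest is M+4.
P(M+4) = C(5,2) × 0.6335^3 × 0.3665^2 = 10 × 0.25423765 × 0.13432225 = 0.341498 (base)
P(M+6) = C(5,3) × 0.6335^2 × 0.3665^3 = 10 × 0.40132225 × 0.0492291 = 0.197567
Relative intensity = 0.197567 / 0.341498 × 100 = 57.85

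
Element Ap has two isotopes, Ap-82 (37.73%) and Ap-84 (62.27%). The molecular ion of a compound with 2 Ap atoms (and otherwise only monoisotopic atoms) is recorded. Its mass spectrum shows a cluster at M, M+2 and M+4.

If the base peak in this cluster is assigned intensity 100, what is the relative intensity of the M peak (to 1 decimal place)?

30.3

(0.3773 + 0.6227)^2 gives M 0.1424, M+2 0.4699, M+4 0.3878; the largest is M+2.
P(M+2) = C(2,1) × 0.3773^1 × 0.6227^1 = 2 × 0.3773 × 0.6227 = 0.469889 (base)
P(M) = C(2,0) × 0.3773^2 × 0.6227^0 = 1 × 0.14235529 × 1.0000 = 0.142355
Relative intensity = 0.142355 / 0.469889 × 100 = 30.3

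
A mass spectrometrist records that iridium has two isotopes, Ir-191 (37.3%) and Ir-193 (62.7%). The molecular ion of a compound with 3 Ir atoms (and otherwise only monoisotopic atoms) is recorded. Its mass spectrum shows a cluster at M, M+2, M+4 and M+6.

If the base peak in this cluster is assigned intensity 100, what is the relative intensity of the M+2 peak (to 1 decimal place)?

Binomial terms of (0.373 + 0.627)^3: M 0.0519, M+2 0.2617, M+4 0.4399, M+6 0.2465 → M+4 is the base peak.
P(M+4) = C(3,2) × 0.373^1 × 0.627^2 = 3 × 0.3730 × 0.393129 = 0.439911 (base)
P(M+2) = C(3,1) × 0.373^2 × 0.627^1 = 3 × 0.139129 × 0.6270 = 0.261702
Relative intensity = 0.261702 / 0.439911 × 100 = 59.5

59.5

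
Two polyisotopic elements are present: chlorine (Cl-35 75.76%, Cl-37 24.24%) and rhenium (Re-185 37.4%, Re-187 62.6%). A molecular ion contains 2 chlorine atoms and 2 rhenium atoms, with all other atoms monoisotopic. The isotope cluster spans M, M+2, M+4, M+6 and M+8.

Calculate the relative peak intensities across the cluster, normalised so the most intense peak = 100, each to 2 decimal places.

Chlorine pattern (n=2): 0.57395776 : 0.36728448 : 0.05875776
Rhenium pattern (n=2): 0.139876 : 0.468248 : 0.391876
Convolve the two distributions (both contribute in 2-u steps):
  M: 0.57395776×0.139876 = 0.080283
  M+2: 0.57395776×0.468248 + 0.36728448×0.139876 = 0.320129
  M+4: 0.57395776×0.391876 + 0.36728448×0.468248 + 0.05875776×0.139876 = 0.405119
  M+6: 0.36728448×0.391876 + 0.05875776×0.468248 = 0.171443
  M+8: 0.05875776×0.391876 = 0.023026
Scale to base peak (0.405119) = 100: 19.82 : 79.02 : 100.00 : 42.32 : 5.68

19.82 : 79.02 : 100.00 : 42.32 : 5.68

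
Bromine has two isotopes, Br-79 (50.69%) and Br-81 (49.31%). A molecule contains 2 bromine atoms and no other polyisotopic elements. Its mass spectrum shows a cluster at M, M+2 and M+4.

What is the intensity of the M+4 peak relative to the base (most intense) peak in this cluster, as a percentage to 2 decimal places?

48.64%

(0.5069 + 0.4931)^2 gives M 0.2569, M+2 0.4999, M+4 0.2431; the largest is M+2.
P(M+2) = C(2,1) × 0.5069^1 × 0.4931^1 = 2 × 0.5069 × 0.4931 = 0.499905 (base)
P(M+4) = C(2,2) × 0.5069^0 × 0.4931^2 = 1 × 1.0000 × 0.24314761 = 0.243148
Relative intensity = 0.243148 / 0.499905 × 100 = 48.64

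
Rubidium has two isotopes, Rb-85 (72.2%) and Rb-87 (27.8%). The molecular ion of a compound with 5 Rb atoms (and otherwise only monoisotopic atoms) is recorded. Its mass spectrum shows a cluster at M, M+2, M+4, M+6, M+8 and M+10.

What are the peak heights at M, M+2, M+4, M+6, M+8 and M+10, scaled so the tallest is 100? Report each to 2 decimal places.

51.94 : 100.00 : 77.01 : 29.65 : 5.71 : 0.44

Each Rb atom is independently Rb-85 (p = 0.722) or Rb-87 (q = 0.278); the cluster is the binomial expansion (p + q)^5.
P(M) = 0.722^5 = 0.196194
P(M+2) = 5 × 0.722^4 × 0.278^1 = 0.377714
P(M+4) = 10 × 0.722^3 × 0.278^2 = 0.290872
P(M+6) = 10 × 0.722^2 × 0.278^3 = 0.111998
P(M+8) = 5 × 0.722^1 × 0.278^4 = 0.021562
P(M+10) = 0.278^5 = 0.001660
The M+2 peak is largest (0.377714); scaling to 100 gives 51.94 : 100.00 : 77.01 : 29.65 : 5.71 : 0.44.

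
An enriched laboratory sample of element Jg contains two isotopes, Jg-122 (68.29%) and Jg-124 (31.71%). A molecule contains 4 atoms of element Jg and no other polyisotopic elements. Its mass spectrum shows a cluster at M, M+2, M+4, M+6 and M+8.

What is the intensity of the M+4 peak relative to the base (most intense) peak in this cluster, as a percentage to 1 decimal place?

69.7%

Binomial terms of (0.6829 + 0.3171)^4: M 0.2175, M+2 0.4039, M+4 0.2814, M+6 0.0871, M+8 0.0101 → M+2 is the base peak.
P(M+2) = C(4,1) × 0.6829^3 × 0.3171^1 = 4 × 0.31847206 × 0.3171 = 0.403950 (base)
P(M+4) = C(4,2) × 0.6829^2 × 0.3171^2 = 6 × 0.46635241 × 0.10055241 = 0.281357
Relative intensity = 0.281357 / 0.403950 × 100 = 69.7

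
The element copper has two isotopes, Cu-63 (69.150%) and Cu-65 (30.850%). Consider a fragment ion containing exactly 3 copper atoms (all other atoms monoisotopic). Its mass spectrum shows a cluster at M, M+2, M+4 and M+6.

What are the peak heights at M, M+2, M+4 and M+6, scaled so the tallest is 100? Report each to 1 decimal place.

Each Cu atom is independently Cu-63 (p = 0.69150) or Cu-65 (q = 0.30850); the cluster is the binomial expansion (p + q)^3.
P(M) = 0.69150^3 = 0.330656
P(M+2) = 3 × 0.69150^2 × 0.30850^1 = 0.442548
P(M+4) = 3 × 0.69150^1 × 0.30850^2 = 0.197435
P(M+6) = 0.30850^3 = 0.029361
The M+2 peak is largest (0.442548); scaling to 100 gives 74.7 : 100.0 : 44.6 : 6.6.

74.7 : 100.0 : 44.6 : 6.6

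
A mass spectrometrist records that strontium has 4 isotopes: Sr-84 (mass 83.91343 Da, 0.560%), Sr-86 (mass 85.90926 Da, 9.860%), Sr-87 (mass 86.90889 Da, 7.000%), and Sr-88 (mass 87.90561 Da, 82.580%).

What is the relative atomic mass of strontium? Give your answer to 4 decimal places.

87.6166 Da

Ar = Σ fᵢ·mᵢ = 0.00560 × 83.91343 + 0.09860 × 85.90926 + 0.07000 × 86.90889 + 0.82580 × 87.90561
= 0.469915 + 8.470653 + 6.083622 + 72.592453 = 87.616643 Da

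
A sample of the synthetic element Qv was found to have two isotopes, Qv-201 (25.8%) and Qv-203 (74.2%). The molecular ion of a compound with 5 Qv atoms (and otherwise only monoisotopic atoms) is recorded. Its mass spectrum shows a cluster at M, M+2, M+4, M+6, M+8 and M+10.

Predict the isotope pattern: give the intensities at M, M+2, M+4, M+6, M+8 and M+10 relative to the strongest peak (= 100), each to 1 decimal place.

The 5 Qv atoms are independent, so intensities follow the terms of (0.258 + 0.742)^5.
P(M) = 0.258^5 = 0.001143
P(M+2) = 5 × 0.258^4 × 0.742^1 = 0.016438
P(M+4) = 10 × 0.258^3 × 0.742^2 = 0.094551
P(M+6) = 10 × 0.258^2 × 0.742^3 = 0.271926
P(M+8) = 5 × 0.258^1 × 0.742^4 = 0.391026
P(M+10) = 0.742^5 = 0.224916
The M+8 peak is largest (0.391026); scaling to 100 gives 0.3 : 4.2 : 24.2 : 69.5 : 100.0 : 57.5.

0.3 : 4.2 : 24.2 : 69.5 : 100.0 : 57.5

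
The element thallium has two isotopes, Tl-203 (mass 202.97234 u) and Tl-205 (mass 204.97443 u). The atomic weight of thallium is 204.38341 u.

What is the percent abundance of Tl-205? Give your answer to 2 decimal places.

70.48%

Let x be the fractional abundance of Tl-203; then Tl-205 has abundance 1 − x.
202.97234·x + 204.97443·(1 − x) = 204.38341
(202.97234 − 204.97443)·x = 204.38341 − 204.97443
x = -0.59102 / -2.00209 = 0.29520 → 29.52% Tl-203, 70.48% Tl-205.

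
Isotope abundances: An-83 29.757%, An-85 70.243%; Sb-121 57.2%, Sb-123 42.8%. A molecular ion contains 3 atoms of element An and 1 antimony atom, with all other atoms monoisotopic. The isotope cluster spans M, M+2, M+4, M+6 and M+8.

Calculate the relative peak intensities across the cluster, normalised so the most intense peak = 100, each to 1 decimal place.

3.9 : 30.5 : 85.8 : 100.0 : 38.4

Element An pattern (n=3): 0.0263492 : 0.18659611 : 0.44047017 : 0.34658451
Antimony pattern (n=1): 0.5720 : 0.4280
Convolve the two distributions (both contribute in 2-u steps):
  M: 0.0263492×0.5720 = 0.015072
  M+2: 0.0263492×0.4280 + 0.18659611×0.5720 = 0.118010
  M+4: 0.18659611×0.4280 + 0.44047017×0.5720 = 0.331812
  M+6: 0.44047017×0.4280 + 0.34658451×0.5720 = 0.386768
  M+8: 0.34658451×0.4280 = 0.148338
Scale to base peak (0.386768) = 100: 3.9 : 30.5 : 85.8 : 100.0 : 38.4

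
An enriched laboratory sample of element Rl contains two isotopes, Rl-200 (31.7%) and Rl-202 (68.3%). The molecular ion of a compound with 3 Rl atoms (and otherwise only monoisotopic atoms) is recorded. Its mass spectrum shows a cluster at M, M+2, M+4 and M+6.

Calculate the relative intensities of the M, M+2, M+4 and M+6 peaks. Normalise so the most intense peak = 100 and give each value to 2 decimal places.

7.18 : 46.41 : 100.00 : 71.82

Expanding (0.317 + 0.683)^3:
P(M) = 0.317^3 = 0.031855
P(M+2) = 3 × 0.317^2 × 0.683^1 = 0.205902
P(M+4) = 3 × 0.317^1 × 0.683^2 = 0.443631
P(M+6) = 0.683^3 = 0.318612
The M+4 peak is largest (0.443631); scaling to 100 gives 7.18 : 46.41 : 100.00 : 71.82.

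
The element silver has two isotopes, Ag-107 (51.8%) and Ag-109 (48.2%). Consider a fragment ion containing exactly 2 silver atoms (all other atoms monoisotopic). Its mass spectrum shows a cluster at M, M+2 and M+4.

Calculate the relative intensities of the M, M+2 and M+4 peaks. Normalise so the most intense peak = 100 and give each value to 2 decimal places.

53.73 : 100.00 : 46.53

Each Ag atom is independently Ag-107 (p = 0.518) or Ag-109 (q = 0.482); the cluster is the binomial expansion (p + q)^2.
P(M) = 0.518^2 = 0.268324
P(M+2) = 2 × 0.518^1 × 0.482^1 = 0.499352
P(M+4) = 0.482^2 = 0.232324
The M+2 peak is largest (0.499352); scaling to 100 gives 53.73 : 100.00 : 46.53.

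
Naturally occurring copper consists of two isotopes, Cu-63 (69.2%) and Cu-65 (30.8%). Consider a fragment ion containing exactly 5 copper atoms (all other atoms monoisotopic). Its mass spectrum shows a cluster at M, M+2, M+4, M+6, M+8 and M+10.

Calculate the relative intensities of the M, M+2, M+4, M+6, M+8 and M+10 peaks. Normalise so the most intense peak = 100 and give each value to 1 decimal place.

Expanding (0.692 + 0.308)^5:
P(M) = 0.692^5 = 0.158683
P(M+2) = 5 × 0.692^4 × 0.308^1 = 0.353139
P(M+4) = 10 × 0.692^3 × 0.308^2 = 0.314355
P(M+6) = 10 × 0.692^2 × 0.308^3 = 0.139915
P(M+8) = 5 × 0.692^1 × 0.308^4 = 0.031137
P(M+10) = 0.308^5 = 0.002772
The M+2 peak is largest (0.353139); scaling to 100 gives 44.9 : 100.0 : 89.0 : 39.6 : 8.8 : 0.8.

44.9 : 100.0 : 89.0 : 39.6 : 8.8 : 0.8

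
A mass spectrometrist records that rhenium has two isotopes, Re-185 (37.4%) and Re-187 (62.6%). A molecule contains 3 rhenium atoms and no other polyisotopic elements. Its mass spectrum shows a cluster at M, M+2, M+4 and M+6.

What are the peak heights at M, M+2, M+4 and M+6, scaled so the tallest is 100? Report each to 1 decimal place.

Expanding (0.374 + 0.626)^3:
P(M) = 0.374^3 = 0.052314
P(M+2) = 3 × 0.374^2 × 0.626^1 = 0.262687
P(M+4) = 3 × 0.374^1 × 0.626^2 = 0.439685
P(M+6) = 0.626^3 = 0.245314
The M+4 peak is largest (0.439685); scaling to 100 gives 11.9 : 59.7 : 100.0 : 55.8.

11.9 : 59.7 : 100.0 : 55.8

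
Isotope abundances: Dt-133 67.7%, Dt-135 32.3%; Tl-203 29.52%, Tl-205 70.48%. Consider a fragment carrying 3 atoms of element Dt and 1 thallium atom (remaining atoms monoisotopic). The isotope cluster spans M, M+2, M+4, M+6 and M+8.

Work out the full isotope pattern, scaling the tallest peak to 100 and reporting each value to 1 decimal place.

24.4 : 93.1 : 100.0 : 42.4 : 6.3

Element Dt pattern (n=3): 0.31028873 : 0.4441208 : 0.2118922 : 0.03369827
Thallium pattern (n=1): 0.2952 : 0.7048
Convolve the two distributions (both contribute in 2-u steps):
  M: 0.31028873×0.2952 = 0.091597
  M+2: 0.31028873×0.7048 + 0.4441208×0.2952 = 0.349796
  M+4: 0.4441208×0.7048 + 0.2118922×0.2952 = 0.375567
  M+6: 0.2118922×0.7048 + 0.03369827×0.2952 = 0.159289
  M+8: 0.03369827×0.7048 = 0.023751
Scale to base peak (0.375567) = 100: 24.4 : 93.1 : 100.0 : 42.4 : 6.3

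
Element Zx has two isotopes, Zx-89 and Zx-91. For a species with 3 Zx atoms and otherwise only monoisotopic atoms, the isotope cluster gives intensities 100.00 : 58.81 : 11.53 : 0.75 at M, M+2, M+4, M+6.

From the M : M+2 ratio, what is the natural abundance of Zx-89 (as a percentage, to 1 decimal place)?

If p is the fraction of Zx that is Zx-89, then I(M+2)/I(M) = [C(3,1)·p^2·(1−p)] / p^3 = 3·(1−p)/p = 58.81/100.00 = 0.5881
(1−p)/p = 0.5881/3 = 0.1960  ⇒  p = 1/(1 + 0.1960) = 0.8361
Zx-89: 83.6%, Zx-91: 16.4%.

83.6%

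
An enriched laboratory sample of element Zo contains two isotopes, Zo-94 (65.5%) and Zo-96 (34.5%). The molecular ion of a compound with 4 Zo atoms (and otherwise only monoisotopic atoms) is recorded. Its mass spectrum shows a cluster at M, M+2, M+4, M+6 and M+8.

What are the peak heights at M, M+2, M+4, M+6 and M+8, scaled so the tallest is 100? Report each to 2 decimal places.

47.46 : 100.00 : 79.01 : 27.74 : 3.65

Each Zo atom is independently Zo-94 (p = 0.655) or Zo-96 (q = 0.345); the cluster is the binomial expansion (p + q)^4.
P(M) = 0.655^4 = 0.184062
P(M+2) = 4 × 0.655^3 × 0.345^1 = 0.387796
P(M+4) = 6 × 0.655^2 × 0.345^2 = 0.306388
P(M+6) = 4 × 0.655^1 × 0.345^3 = 0.107587
P(M+8) = 0.345^4 = 0.014167
The M+2 peak is largest (0.387796); scaling to 100 gives 47.46 : 100.00 : 79.01 : 27.74 : 3.65.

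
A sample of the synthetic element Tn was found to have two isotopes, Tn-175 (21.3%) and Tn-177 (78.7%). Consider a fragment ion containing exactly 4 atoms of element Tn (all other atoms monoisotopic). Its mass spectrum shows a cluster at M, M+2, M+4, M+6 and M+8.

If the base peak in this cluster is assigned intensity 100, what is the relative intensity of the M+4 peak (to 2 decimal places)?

40.60

(0.213 + 0.787)^4 gives M 0.0021, M+2 0.0304, M+4 0.1686, M+6 0.4153, M+8 0.3836; the largest is M+6.
P(M+6) = C(4,3) × 0.213^1 × 0.787^3 = 4 × 0.2130 × 0.4874434 = 0.415302 (base)
P(M+4) = C(4,2) × 0.213^2 × 0.787^2 = 6 × 0.045369 × 0.619369 = 0.168601
Relative intensity = 0.168601 / 0.415302 × 100 = 40.60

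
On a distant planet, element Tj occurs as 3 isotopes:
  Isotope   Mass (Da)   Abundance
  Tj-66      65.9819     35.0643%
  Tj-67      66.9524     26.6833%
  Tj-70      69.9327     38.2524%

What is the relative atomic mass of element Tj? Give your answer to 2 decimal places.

67.75 Da

Weight each isotope mass by its fractional abundance: 0.350643 × 65.9819 + 0.266833 × 66.9524 + 0.382524 × 69.9327
= 23.13609 + 17.86511 + 26.75094 = 67.75214 Da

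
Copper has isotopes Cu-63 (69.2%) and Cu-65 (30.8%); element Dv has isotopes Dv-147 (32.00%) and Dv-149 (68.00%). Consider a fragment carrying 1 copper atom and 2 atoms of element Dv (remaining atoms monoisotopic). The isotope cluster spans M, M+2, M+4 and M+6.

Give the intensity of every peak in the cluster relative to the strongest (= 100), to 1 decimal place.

Copper pattern (n=1): 0.6920 : 0.3080
Element Dv pattern (n=2): 0.1024 : 0.4352 : 0.4624
Convolve the two distributions (both contribute in 2-u steps):
  M: 0.6920×0.1024 = 0.070861
  M+2: 0.6920×0.4352 + 0.3080×0.1024 = 0.332698
  M+4: 0.6920×0.4624 + 0.3080×0.4352 = 0.454022
  M+6: 0.3080×0.4624 = 0.142419
Scale to base peak (0.454022) = 100: 15.6 : 73.3 : 100.0 : 31.4

15.6 : 73.3 : 100.0 : 31.4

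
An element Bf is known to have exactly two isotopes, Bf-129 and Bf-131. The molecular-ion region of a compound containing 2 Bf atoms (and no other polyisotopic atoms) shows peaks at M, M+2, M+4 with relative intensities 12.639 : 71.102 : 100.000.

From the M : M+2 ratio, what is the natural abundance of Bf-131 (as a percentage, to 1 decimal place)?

73.8%

If p is the fraction of Bf that is Bf-129, then I(M+2)/I(M) = [C(2,1)·p^1·(1−p)] / p^2 = 2·(1−p)/p = 71.102/12.639 = 5.6256
(1−p)/p = 5.6256/2 = 2.8128  ⇒  p = 1/(1 + 2.8128) = 0.2623
Bf-129: 26.2%, Bf-131: 73.8%.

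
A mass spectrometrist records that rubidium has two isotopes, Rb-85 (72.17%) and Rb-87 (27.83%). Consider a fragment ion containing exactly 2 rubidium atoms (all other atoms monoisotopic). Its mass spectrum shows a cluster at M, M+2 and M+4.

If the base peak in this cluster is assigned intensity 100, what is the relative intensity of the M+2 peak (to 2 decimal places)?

(0.7217 + 0.2783)^2 gives M 0.5209, M+2 0.4017, M+4 0.0775; the largest is M.
P(M) = C(2,0) × 0.7217^2 × 0.2783^0 = 1 × 0.52085089 × 1.0000 = 0.520851 (base)
P(M+2) = C(2,1) × 0.7217^1 × 0.2783^1 = 2 × 0.7217 × 0.2783 = 0.401698
Relative intensity = 0.401698 / 0.520851 × 100 = 77.12

77.12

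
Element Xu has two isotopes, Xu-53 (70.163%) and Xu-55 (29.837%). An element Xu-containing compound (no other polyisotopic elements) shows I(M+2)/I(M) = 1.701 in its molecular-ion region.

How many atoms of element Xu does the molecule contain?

With n Xu atoms, P(M+2)/P(M) = C(n,1)·p^(n−1)q / p^n = n·q/p = n · 0.29837/0.70163.
n = 1.701 × 0.70163/0.29837 = 4.00 ≈ 4

4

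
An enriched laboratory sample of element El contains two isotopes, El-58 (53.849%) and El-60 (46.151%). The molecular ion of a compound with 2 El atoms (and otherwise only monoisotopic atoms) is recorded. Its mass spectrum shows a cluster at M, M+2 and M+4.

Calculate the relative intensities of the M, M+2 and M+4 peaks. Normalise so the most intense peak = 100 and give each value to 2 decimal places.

58.34 : 100.00 : 42.85

The 2 El atoms are independent, so intensities follow the terms of (0.53849 + 0.46151)^2.
P(M) = 0.53849^2 = 0.289971
P(M+2) = 2 × 0.53849^1 × 0.46151^1 = 0.497037
P(M+4) = 0.46151^2 = 0.212991
The M+2 peak is largest (0.497037); scaling to 100 gives 58.34 : 100.00 : 42.85.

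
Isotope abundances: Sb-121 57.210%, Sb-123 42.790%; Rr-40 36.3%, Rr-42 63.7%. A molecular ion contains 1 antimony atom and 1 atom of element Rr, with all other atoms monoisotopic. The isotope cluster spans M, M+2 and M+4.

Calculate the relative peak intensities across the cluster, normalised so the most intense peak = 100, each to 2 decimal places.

39.96 : 100.00 : 52.44

Antimony pattern (n=1): 0.5721 : 0.4279
Element Rr pattern (n=1): 0.3630 : 0.6370
Convolve the two distributions (both contribute in 2-u steps):
  M: 0.5721×0.3630 = 0.207672
  M+2: 0.5721×0.6370 + 0.4279×0.3630 = 0.519755
  M+4: 0.4279×0.6370 = 0.272572
Scale to base peak (0.519755) = 100: 39.96 : 100.00 : 52.44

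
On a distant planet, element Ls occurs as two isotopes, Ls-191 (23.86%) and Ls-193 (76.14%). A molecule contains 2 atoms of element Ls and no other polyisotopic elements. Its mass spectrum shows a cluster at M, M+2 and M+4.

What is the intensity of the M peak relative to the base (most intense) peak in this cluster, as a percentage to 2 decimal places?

9.82%

Binomial terms of (0.2386 + 0.7614)^2: M 0.0569, M+2 0.3633, M+4 0.5797 → M+4 is the base peak.
P(M+4) = C(2,2) × 0.2386^0 × 0.7614^2 = 1 × 1.0000 × 0.57972996 = 0.579730 (base)
P(M) = C(2,0) × 0.2386^2 × 0.7614^0 = 1 × 0.05692996 × 1.0000 = 0.056930
Relative intensity = 0.056930 / 0.579730 × 100 = 9.82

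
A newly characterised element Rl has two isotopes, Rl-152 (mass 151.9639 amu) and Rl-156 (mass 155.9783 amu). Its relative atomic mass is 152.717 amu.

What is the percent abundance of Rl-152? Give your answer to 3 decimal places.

81.240%

Writing the weighted mean with unknown fraction x of Rl-152:
151.9639·x + 155.9783·(1 − x) = 152.717
(151.9639 − 155.9783)·x = 152.717 − 155.9783
x = -3.2613 / -4.0144 = 0.81240 → 81.240% Rl-152, 18.760% Rl-156.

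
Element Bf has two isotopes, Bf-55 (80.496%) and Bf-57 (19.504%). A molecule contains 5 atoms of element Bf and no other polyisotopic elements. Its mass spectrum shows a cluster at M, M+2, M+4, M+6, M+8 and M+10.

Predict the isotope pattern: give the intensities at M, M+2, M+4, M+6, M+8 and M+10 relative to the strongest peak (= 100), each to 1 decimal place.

Expanding (0.80496 + 0.19504)^5:
P(M) = 0.80496^5 = 0.337965
P(M+2) = 5 × 0.80496^4 × 0.19504^1 = 0.409441
P(M+4) = 10 × 0.80496^3 × 0.19504^2 = 0.198413
P(M+6) = 10 × 0.80496^2 × 0.19504^3 = 0.048075
P(M+8) = 5 × 0.80496^1 × 0.19504^4 = 0.005824
P(M+10) = 0.19504^5 = 0.000282
The M+2 peak is largest (0.409441); scaling to 100 gives 82.5 : 100.0 : 48.5 : 11.7 : 1.4 : 0.1.

82.5 : 100.0 : 48.5 : 11.7 : 1.4 : 0.1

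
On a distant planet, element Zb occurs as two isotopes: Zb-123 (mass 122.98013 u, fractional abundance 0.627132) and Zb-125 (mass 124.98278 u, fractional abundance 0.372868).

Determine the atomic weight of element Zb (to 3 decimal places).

123.727 u

Average mass = Σ (abundance × isotope mass) = 0.627132 × 122.98013 + 0.372868 × 124.98278
= 77.124775 + 46.602079 = 123.726854 u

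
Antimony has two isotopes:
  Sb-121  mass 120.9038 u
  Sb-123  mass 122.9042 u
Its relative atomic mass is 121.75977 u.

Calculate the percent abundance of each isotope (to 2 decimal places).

Sb-121: 57.21%, Sb-123: 42.79%

Let x be the fractional abundance of Sb-121; then Sb-123 has abundance 1 − x.
120.9038·x + 122.9042·(1 − x) = 121.75977
(120.9038 − 122.9042)·x = 121.75977 − 122.9042
x = -1.14443 / -2.0004 = 0.57210 → 57.21% Sb-121, 42.79% Sb-123.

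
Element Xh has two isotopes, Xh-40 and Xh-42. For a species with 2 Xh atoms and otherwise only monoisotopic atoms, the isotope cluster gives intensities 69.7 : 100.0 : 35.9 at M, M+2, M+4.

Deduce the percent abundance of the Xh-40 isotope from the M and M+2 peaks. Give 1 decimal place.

58.2%

Let p = fractional abundance of Xh-40. I(M+2)/I(M) = [C(2,1)·p^1·(1−p)] / p^2 = 2·(1−p)/p = 100.0/69.7 = 1.4347
(1−p)/p = 1.4347/2 = 0.7174  ⇒  p = 1/(1 + 0.7174) = 0.5823
Xh-40: 58.2%, Xh-42: 41.8%.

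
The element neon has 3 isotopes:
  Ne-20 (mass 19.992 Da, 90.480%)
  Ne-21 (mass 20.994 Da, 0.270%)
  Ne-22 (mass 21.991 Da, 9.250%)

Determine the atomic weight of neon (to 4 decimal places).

20.1796 Da

The abundance-weighted mean is 0.90480 × 19.992 + 0.00270 × 20.994 + 0.09250 × 21.991
= 18.08876 + 0.05668 + 2.03417 = 20.17961 Da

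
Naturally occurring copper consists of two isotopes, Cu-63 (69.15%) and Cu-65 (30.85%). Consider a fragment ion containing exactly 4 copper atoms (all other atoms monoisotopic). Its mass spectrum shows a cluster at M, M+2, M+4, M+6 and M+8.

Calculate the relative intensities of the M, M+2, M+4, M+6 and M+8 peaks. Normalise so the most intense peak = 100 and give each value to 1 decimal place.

The 4 Cu atoms are independent, so intensities follow the terms of (0.6915 + 0.3085)^4.
P(M) = 0.6915^4 = 0.228649
P(M+2) = 4 × 0.6915^3 × 0.3085^1 = 0.408030
P(M+4) = 6 × 0.6915^2 × 0.3085^2 = 0.273052
P(M+6) = 4 × 0.6915^1 × 0.3085^3 = 0.081212
P(M+8) = 0.3085^4 = 0.009058
The M+2 peak is largest (0.408030); scaling to 100 gives 56.0 : 100.0 : 66.9 : 19.9 : 2.2.

56.0 : 100.0 : 66.9 : 19.9 : 2.2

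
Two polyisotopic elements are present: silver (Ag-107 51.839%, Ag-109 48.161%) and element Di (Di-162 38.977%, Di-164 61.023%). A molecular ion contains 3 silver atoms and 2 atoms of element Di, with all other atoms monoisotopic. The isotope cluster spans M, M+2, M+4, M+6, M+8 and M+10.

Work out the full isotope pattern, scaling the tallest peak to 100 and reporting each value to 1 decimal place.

6.4 : 37.6 : 87.5 : 100.0 : 56.3 : 12.5

Silver pattern (n=3): 0.13930601 : 0.38826655 : 0.36071887 : 0.11170857
Element Di pattern (n=2): 0.15192065 : 0.47569869 : 0.37238065
Convolve the two distributions (both contribute in 2-u steps):
  M: 0.13930601×0.15192065 = 0.021163
  M+2: 0.13930601×0.47569869 + 0.38826655×0.15192065 = 0.125253
  M+4: 0.13930601×0.37238065 + 0.38826655×0.47569869 + 0.36071887×0.15192065 = 0.291373
  M+6: 0.38826655×0.37238065 + 0.36071887×0.47569869 + 0.11170857×0.15192065 = 0.333147
  M+8: 0.36071887×0.37238065 + 0.11170857×0.47569869 = 0.187464
  M+10: 0.11170857×0.37238065 = 0.041598
Scale to base peak (0.333147) = 100: 6.4 : 37.6 : 87.5 : 100.0 : 56.3 : 12.5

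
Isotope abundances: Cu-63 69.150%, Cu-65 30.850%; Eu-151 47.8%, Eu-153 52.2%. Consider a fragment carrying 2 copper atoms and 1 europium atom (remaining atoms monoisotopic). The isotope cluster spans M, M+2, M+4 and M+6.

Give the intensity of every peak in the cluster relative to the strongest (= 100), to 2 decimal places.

50.40 : 100.00 : 59.14 : 10.95

Copper pattern (n=2): 0.47817225 : 0.4266555 : 0.09517225
Europium pattern (n=1): 0.4780 : 0.5220
Convolve the two distributions (both contribute in 2-u steps):
  M: 0.47817225×0.4780 = 0.228566
  M+2: 0.47817225×0.5220 + 0.4266555×0.4780 = 0.453547
  M+4: 0.4266555×0.5220 + 0.09517225×0.4780 = 0.268207
  M+6: 0.09517225×0.5220 = 0.049680
Scale to base peak (0.453547) = 100: 50.40 : 100.00 : 59.14 : 10.95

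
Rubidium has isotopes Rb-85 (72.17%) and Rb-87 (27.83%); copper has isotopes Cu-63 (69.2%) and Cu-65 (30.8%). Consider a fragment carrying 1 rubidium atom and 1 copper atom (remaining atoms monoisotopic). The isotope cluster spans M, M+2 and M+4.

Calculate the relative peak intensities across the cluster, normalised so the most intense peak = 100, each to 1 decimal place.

Rubidium pattern (n=1): 0.7217 : 0.2783
Copper pattern (n=1): 0.6920 : 0.3080
Convolve the two distributions (both contribute in 2-u steps):
  M: 0.7217×0.6920 = 0.499416
  M+2: 0.7217×0.3080 + 0.2783×0.6920 = 0.414867
  M+4: 0.2783×0.3080 = 0.085716
Scale to base peak (0.499416) = 100: 100.0 : 83.1 : 17.2

100.0 : 83.1 : 17.2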